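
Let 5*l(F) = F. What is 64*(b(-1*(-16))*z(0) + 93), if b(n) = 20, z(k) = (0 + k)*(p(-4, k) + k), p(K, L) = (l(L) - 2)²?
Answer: 5952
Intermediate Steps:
l(F) = F/5
p(K, L) = (-2 + L/5)² (p(K, L) = (L/5 - 2)² = (-2 + L/5)²)
z(k) = k*(k + (-10 + k)²/25) (z(k) = (0 + k)*((-10 + k)²/25 + k) = k*(k + (-10 + k)²/25))
64*(b(-1*(-16))*z(0) + 93) = 64*(20*((1/25)*0*((-10 + 0)² + 25*0)) + 93) = 64*(20*((1/25)*0*((-10)² + 0)) + 93) = 64*(20*((1/25)*0*(100 + 0)) + 93) = 64*(20*((1/25)*0*100) + 93) = 64*(20*0 + 93) = 64*(0 + 93) = 64*93 = 5952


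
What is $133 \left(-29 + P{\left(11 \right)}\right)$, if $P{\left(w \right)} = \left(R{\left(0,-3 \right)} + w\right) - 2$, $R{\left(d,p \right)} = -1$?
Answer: $-2793$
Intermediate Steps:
$P{\left(w \right)} = -3 + w$ ($P{\left(w \right)} = \left(-1 + w\right) - 2 = -3 + w$)
$133 \left(-29 + P{\left(11 \right)}\right) = 133 \left(-29 + \left(-3 + 11\right)\right) = 133 \left(-29 + 8\right) = 133 \left(-21\right) = -2793$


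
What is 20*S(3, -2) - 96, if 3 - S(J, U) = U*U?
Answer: -116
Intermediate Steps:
S(J, U) = 3 - U**2 (S(J, U) = 3 - U*U = 3 - U**2)
20*S(3, -2) - 96 = 20*(3 - 1*(-2)**2) - 96 = 20*(3 - 1*4) - 96 = 20*(3 - 4) - 96 = 20*(-1) - 96 = -20 - 96 = -116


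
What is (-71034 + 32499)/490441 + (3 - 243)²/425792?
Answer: 26431935/466129139 ≈ 0.056705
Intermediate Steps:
(-71034 + 32499)/490441 + (3 - 243)²/425792 = -38535*1/490441 + (-240)²*(1/425792) = -5505/70063 + 57600*(1/425792) = -5505/70063 + 900/6653 = 26431935/466129139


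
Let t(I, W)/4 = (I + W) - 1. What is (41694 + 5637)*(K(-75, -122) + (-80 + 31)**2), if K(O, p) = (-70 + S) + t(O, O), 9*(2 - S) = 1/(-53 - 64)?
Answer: 3191578414/39 ≈ 8.1835e+7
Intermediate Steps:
t(I, W) = -4 + 4*I + 4*W (t(I, W) = 4*((I + W) - 1) = 4*(-1 + I + W) = -4 + 4*I + 4*W)
S = 2107/1053 (S = 2 - 1/(9*(-53 - 64)) = 2 - 1/9/(-117) = 2 - 1/9*(-1/117) = 2 + 1/1053 = 2107/1053 ≈ 2.0009)
K(O, p) = -75815/1053 + 8*O (K(O, p) = (-70 + 2107/1053) + (-4 + 4*O + 4*O) = -71603/1053 + (-4 + 8*O) = -75815/1053 + 8*O)
(41694 + 5637)*(K(-75, -122) + (-80 + 31)**2) = (41694 + 5637)*((-75815/1053 + 8*(-75)) + (-80 + 31)**2) = 47331*((-75815/1053 - 600) + (-49)**2) = 47331*(-707615/1053 + 2401) = 47331*(1820638/1053) = 3191578414/39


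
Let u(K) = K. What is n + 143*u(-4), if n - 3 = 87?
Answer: -482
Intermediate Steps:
n = 90 (n = 3 + 87 = 90)
n + 143*u(-4) = 90 + 143*(-4) = 90 - 572 = -482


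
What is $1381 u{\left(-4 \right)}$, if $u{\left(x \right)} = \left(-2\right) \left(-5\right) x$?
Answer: $-55240$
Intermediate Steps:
$u{\left(x \right)} = 10 x$
$1381 u{\left(-4 \right)} = 1381 \cdot 10 \left(-4\right) = 1381 \left(-40\right) = -55240$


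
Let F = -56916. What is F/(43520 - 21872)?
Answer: -4743/1804 ≈ -2.6292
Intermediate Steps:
F/(43520 - 21872) = -56916/(43520 - 21872) = -56916/21648 = -56916*1/21648 = -4743/1804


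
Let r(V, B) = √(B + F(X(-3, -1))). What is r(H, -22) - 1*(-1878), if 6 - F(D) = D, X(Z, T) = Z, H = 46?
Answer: 1878 + I*√13 ≈ 1878.0 + 3.6056*I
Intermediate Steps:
F(D) = 6 - D
r(V, B) = √(9 + B) (r(V, B) = √(B + (6 - 1*(-3))) = √(B + (6 + 3)) = √(B + 9) = √(9 + B))
r(H, -22) - 1*(-1878) = √(9 - 22) - 1*(-1878) = √(-13) + 1878 = I*√13 + 1878 = 1878 + I*√13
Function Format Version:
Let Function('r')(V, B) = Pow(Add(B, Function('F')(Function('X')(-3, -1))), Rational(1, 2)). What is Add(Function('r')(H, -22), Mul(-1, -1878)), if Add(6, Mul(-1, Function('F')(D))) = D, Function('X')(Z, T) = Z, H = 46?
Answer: Add(1878, Mul(I, Pow(13, Rational(1, 2)))) ≈ Add(1878.0, Mul(3.6056, I))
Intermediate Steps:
Function('F')(D) = Add(6, Mul(-1, D))
Function('r')(V, B) = Pow(Add(9, B), Rational(1, 2)) (Function('r')(V, B) = Pow(Add(B, Add(6, Mul(-1, -3))), Rational(1, 2)) = Pow(Add(B, Add(6, 3)), Rational(1, 2)) = Pow(Add(B, 9), Rational(1, 2)) = Pow(Add(9, B), Rational(1, 2)))
Add(Function('r')(H, -22), Mul(-1, -1878)) = Add(Pow(Add(9, -22), Rational(1, 2)), Mul(-1, -1878)) = Add(Pow(-13, Rational(1, 2)), 1878) = Add(Mul(I, Pow(13, Rational(1, 2))), 1878) = Add(1878, Mul(I, Pow(13, Rational(1, 2))))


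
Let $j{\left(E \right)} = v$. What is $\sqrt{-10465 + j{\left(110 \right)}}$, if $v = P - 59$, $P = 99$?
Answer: $5 i \sqrt{417} \approx 102.1 i$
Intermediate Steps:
$v = 40$ ($v = 99 - 59 = 40$)
$j{\left(E \right)} = 40$
$\sqrt{-10465 + j{\left(110 \right)}} = \sqrt{-10465 + 40} = \sqrt{-10425} = 5 i \sqrt{417}$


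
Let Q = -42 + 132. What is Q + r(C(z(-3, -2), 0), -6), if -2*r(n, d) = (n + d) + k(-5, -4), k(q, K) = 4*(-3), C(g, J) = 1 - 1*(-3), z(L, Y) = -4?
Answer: 97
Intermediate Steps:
C(g, J) = 4 (C(g, J) = 1 + 3 = 4)
k(q, K) = -12
r(n, d) = 6 - d/2 - n/2 (r(n, d) = -((n + d) - 12)/2 = -((d + n) - 12)/2 = -(-12 + d + n)/2 = 6 - d/2 - n/2)
Q = 90
Q + r(C(z(-3, -2), 0), -6) = 90 + (6 - ½*(-6) - ½*4) = 90 + (6 + 3 - 2) = 90 + 7 = 97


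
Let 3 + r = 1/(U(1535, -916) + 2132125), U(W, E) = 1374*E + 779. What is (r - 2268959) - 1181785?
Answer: -3017057117039/874320 ≈ -3.4507e+6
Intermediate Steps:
U(W, E) = 779 + 1374*E
r = -2622959/874320 (r = -3 + 1/((779 + 1374*(-916)) + 2132125) = -3 + 1/((779 - 1258584) + 2132125) = -3 + 1/(-1257805 + 2132125) = -3 + 1/874320 = -2622959/874320 ≈ -3.0000)
(r - 2268959) - 1181785 = (-2622959/874320 - 2268959) - 1181785 = -1983798855839/874320 - 1181785 = -3017057117039/874320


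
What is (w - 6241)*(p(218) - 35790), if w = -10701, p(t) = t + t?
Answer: 598967468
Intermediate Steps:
p(t) = 2*t
(w - 6241)*(p(218) - 35790) = (-10701 - 6241)*(2*218 - 35790) = -16942*(436 - 35790) = -16942*(-35354) = 598967468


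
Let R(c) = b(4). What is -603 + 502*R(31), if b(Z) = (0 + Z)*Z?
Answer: 7429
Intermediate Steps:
b(Z) = Z² (b(Z) = Z*Z = Z²)
R(c) = 16 (R(c) = 4² = 16)
-603 + 502*R(31) = -603 + 502*16 = -603 + 8032 = 7429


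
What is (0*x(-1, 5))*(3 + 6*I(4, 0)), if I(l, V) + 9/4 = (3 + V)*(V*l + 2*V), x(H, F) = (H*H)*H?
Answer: 0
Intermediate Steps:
x(H, F) = H³ (x(H, F) = H²*H = H³)
I(l, V) = -9/4 + (3 + V)*(2*V + V*l) (I(l, V) = -9/4 + (3 + V)*(V*l + 2*V) = -9/4 + (3 + V)*(2*V + V*l))
(0*x(-1, 5))*(3 + 6*I(4, 0)) = (0*(-1)³)*(3 + 6*(-9/4 + 2*0² + 6*0 + 4*0² + 3*0*4)) = (0*(-1))*(3 + 6*(-9/4 + 2*0 + 0 + 4*0 + 0)) = 0*(3 + 6*(-9/4 + 0 + 0 + 0 + 0)) = 0*(3 + 6*(-9/4)) = 0*(3 - 27/2) = 0*(-21/2) = 0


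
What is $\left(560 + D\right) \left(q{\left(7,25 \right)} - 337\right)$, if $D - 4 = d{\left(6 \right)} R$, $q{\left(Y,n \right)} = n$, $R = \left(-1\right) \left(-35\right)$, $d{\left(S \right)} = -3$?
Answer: $-143208$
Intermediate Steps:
$R = 35$
$D = -101$ ($D = 4 - 105 = -101$)
$\left(560 + D\right) \left(q{\left(7,25 \right)} - 337\right) = \left(560 - 101\right) \left(25 - 337\right) = 459 \left(-312\right) = -143208$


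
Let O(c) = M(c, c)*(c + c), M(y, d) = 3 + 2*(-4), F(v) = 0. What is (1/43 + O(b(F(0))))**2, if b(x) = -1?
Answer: 185761/1849 ≈ 100.47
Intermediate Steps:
M(y, d) = -5 (M(y, d) = 3 - 8 = -5)
O(c) = -10*c (O(c) = -5*(c + c) = -10*c)
(1/43 + O(b(F(0))))**2 = (1/43 - 10*(-1))**2 = (1/43 + 10)**2 = (431/43)**2 = 185761/1849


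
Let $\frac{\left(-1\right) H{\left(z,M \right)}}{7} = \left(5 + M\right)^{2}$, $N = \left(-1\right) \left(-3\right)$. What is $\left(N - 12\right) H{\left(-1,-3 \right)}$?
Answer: $252$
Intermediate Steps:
$N = 3$
$H{\left(z,M \right)} = - 7 \left(5 + M\right)^{2}$
$\left(N - 12\right) H{\left(-1,-3 \right)} = \left(3 - 12\right) \left(- 7 \left(5 - 3\right)^{2}\right) = - 9 \left(- 7 \cdot 2^{2}\right) = - 9 \left(\left(-7\right) 4\right) = \left(-9\right) \left(-28\right) = 252$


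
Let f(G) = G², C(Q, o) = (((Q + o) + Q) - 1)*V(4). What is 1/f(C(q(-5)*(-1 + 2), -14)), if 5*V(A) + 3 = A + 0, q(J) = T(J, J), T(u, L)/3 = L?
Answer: 1/81 ≈ 0.012346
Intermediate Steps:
T(u, L) = 3*L
q(J) = 3*J
V(A) = -⅗ + A/5 (V(A) = -⅗ + (A + 0)/5 = -⅗ + A/5)
C(Q, o) = -⅕ + o/5 + 2*Q/5 (C(Q, o) = (((Q + o) + Q) - 1)*(-⅗ + (⅕)*4) = ((o + 2*Q) - 1)*(-⅗ + ⅘) = (-1 + o + 2*Q)*(⅕) = -⅕ + o/5 + 2*Q/5)
1/f(C(q(-5)*(-1 + 2), -14)) = 1/((-⅕ + (⅕)*(-14) + 2*((3*(-5))*(-1 + 2))/5)²) = 1/((-⅕ - 14/5 + 2*(-15*1)/5)²) = 1/((-⅕ - 14/5 + (⅖)*(-15))²) = 1/((-⅕ - 14/5 - 6)²) = 1/((-9)²) = 1/81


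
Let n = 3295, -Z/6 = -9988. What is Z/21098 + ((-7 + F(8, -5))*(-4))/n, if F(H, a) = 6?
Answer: 8979416/3159905 ≈ 2.8417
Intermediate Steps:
Z = 59928 (Z = -6*(-9988) = 59928)
Z/21098 + ((-7 + F(8, -5))*(-4))/n = 59928/21098 + ((-7 + 6)*(-4))/3295 = 59928*(1/21098) - 1*(-4)*(1/3295) = 2724/959 + 4*(1/3295) = 2724/959 + 4/3295 = 8979416/3159905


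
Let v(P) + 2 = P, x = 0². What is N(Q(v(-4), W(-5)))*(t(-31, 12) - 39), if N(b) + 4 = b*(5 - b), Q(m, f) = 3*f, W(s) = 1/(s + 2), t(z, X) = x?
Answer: 390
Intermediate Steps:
x = 0
t(z, X) = 0
v(P) = -2 + P
W(s) = 1/(2 + s)
N(b) = -4 + b*(5 - b)
N(Q(v(-4), W(-5)))*(t(-31, 12) - 39) = (-4 - (3/(2 - 5))² + 5*(3/(2 - 5)))*(0 - 39) = (-4 - (3/(-3))² + 5*(3/(-3)))*(-39) = (-4 - (3*(-⅓))² + 5*(3*(-⅓)))*(-39) = (-4 - 1*(-1)² + 5*(-1))*(-39) = (-4 - 1*1 - 5)*(-39) = (-4 - 1 - 5)*(-39) = -10*(-39) = 390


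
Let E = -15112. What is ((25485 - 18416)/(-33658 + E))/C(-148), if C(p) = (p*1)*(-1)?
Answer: -7069/7217960 ≈ -0.00097936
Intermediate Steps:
C(p) = -p (C(p) = p*(-1) = -p)
((25485 - 18416)/(-33658 + E))/C(-148) = ((25485 - 18416)/(-33658 - 15112))/((-1*(-148))) = (7069/(-48770))/148 = (7069*(-1/48770))*(1/148) = -7069/48770*1/148 = -7069/7217960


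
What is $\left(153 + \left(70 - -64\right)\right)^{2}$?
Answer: $82369$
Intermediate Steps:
$\left(153 + \left(70 - -64\right)\right)^{2} = \left(153 + \left(70 + 64\right)\right)^{2} = \left(153 + 134\right)^{2} = 287^{2} = 82369$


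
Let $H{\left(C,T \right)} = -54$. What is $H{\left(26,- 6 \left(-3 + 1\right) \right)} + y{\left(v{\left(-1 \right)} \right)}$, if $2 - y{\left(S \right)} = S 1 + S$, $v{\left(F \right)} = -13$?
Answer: $-26$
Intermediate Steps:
$y{\left(S \right)} = 2 - 2 S$ ($y{\left(S \right)} = 2 - \left(S 1 + S\right) = 2 - \left(S + S\right) = 2 - 2 S$)
$H{\left(26,- 6 \left(-3 + 1\right) \right)} + y{\left(v{\left(-1 \right)} \right)} = -54 + \left(2 - -26\right) = -54 + \left(2 + 26\right) = -54 + 28 = -26$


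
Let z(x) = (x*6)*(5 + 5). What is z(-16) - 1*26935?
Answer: -27895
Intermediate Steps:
z(x) = 60*x (z(x) = (6*x)*10 = 60*x)
z(-16) - 1*26935 = 60*(-16) - 1*26935 = -960 - 26935 = -27895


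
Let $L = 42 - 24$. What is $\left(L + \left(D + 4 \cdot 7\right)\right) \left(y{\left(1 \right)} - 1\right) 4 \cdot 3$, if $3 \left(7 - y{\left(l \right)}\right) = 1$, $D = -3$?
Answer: $2924$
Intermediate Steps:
$y{\left(l \right)} = \frac{20}{3}$ ($y{\left(l \right)} = 7 - \frac{1}{3} = \frac{20}{3}$)
$L = 18$ ($L = 42 - 24 = 18$)
$\left(L + \left(D + 4 \cdot 7\right)\right) \left(y{\left(1 \right)} - 1\right) 4 \cdot 3 = \left(18 + \left(-3 + 4 \cdot 7\right)\right) \left(\frac{20}{3} - 1\right) 4 \cdot 3 = \left(18 + \left(-3 + 28\right)\right) \frac{17}{3} \cdot 12 = \left(18 + 25\right) 68 = 43 \cdot 68 = 2924$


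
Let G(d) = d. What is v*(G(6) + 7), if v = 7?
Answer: 91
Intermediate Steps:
v*(G(6) + 7) = 7*(6 + 7) = 7*13 = 91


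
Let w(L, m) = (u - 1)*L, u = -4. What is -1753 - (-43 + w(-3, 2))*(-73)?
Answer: -3797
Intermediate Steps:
w(L, m) = -5*L (w(L, m) = (-4 - 1)*L = -5*L)
-1753 - (-43 + w(-3, 2))*(-73) = -1753 - (-43 - 5*(-3))*(-73) = -1753 - (-43 + 15)*(-73) = -1753 - (-28)*(-73) = -1753 - 1*2044 = -1753 - 2044 = -3797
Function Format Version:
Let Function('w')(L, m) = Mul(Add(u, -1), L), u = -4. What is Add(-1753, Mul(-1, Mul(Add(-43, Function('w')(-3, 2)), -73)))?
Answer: -3797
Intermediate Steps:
Function('w')(L, m) = Mul(-5, L) (Function('w')(L, m) = Mul(Add(-4, -1), L) = Mul(-5, L))
Add(-1753, Mul(-1, Mul(Add(-43, Function('w')(-3, 2)), -73))) = Add(-1753, Mul(-1, Mul(Add(-43, Mul(-5, -3)), -73))) = Add(-1753, Mul(-1, Mul(Add(-43, 15), -73))) = Add(-1753, Mul(-1, Mul(-28, -73))) = Add(-1753, Mul(-1, 2044)) = Add(-1753, -2044) = -3797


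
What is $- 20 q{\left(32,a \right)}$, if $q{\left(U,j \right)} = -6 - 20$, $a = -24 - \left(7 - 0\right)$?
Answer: $520$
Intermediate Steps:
$a = -31$ ($a = -24 - \left(7 + 0\right) = -24 - 7 = -31$)
$q{\left(U,j \right)} = -26$ ($q{\left(U,j \right)} = -6 - 20 = -26$)
$- 20 q{\left(32,a \right)} = \left(-20\right) \left(-26\right) = 520$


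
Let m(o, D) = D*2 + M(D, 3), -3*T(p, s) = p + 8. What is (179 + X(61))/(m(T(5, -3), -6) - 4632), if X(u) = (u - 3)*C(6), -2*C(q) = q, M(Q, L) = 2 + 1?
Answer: -5/4641 ≈ -0.0010774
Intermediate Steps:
M(Q, L) = 3
C(q) = -q/2
T(p, s) = -8/3 - p/3 (T(p, s) = -(p + 8)/3 = -(8 + p)/3 = -8/3 - p/3)
X(u) = 9 - 3*u (X(u) = (u - 3)*(-1/2*6) = (-3 + u)*(-3) = 9 - 3*u)
m(o, D) = 3 + 2*D (m(o, D) = D*2 + 3 = 2*D + 3 = 3 + 2*D)
(179 + X(61))/(m(T(5, -3), -6) - 4632) = (179 + (9 - 3*61))/((3 + 2*(-6)) - 4632) = (179 + (9 - 183))/((3 - 12) - 4632) = (179 - 174)/(-9 - 4632) = 5/(-4641) = 5*(-1/4641) = -5/4641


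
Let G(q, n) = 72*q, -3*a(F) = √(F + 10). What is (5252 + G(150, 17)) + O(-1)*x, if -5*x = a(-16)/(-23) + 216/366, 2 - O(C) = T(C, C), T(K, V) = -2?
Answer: 4895716/305 - 4*I*√6/345 ≈ 16052.0 - 0.0284*I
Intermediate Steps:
O(C) = 4 (O(C) = 2 - 1*(-2) = 2 + 2 = 4)
a(F) = -√(10 + F)/3 (a(F) = -√(F + 10)/3 = -√(10 + F)/3)
x = -36/305 - I*√6/345 (x = -(-√(10 - 16)/3/(-23) + 216/366)/5 = -(-I*√6/3*(-1/23) + 216*(1/366))/5 = -(-I*√6/3*(-1/23) + 36/61)/5 = -(I*√6/69 + 36/61)/5 = -(36/61 + I*√6/69)/5 = -36/305 - I*√6/345 ≈ -0.11803 - 0.0071*I)
(5252 + G(150, 17)) + O(-1)*x = (5252 + 72*150) + 4*(-36/305 - I*√6/345) = (5252 + 10800) + (-144/305 - 4*I*√6/345) = 16052 + (-144/305 - 4*I*√6/345) = 4895716/305 - 4*I*√6/345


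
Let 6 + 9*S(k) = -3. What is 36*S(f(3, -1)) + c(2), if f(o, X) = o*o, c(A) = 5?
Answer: -31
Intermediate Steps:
f(o, X) = o²
S(k) = -1 (S(k) = -⅔ + (⅑)*(-3) = -⅔ - ⅓ = -1)
36*S(f(3, -1)) + c(2) = 36*(-1) + 5 = -36 + 5 = -31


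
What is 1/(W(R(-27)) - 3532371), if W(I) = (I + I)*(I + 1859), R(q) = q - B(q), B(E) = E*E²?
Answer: 1/842265309 ≈ 1.1873e-9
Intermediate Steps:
B(E) = E³
R(q) = q - q³
W(I) = 2*I*(1859 + I) (W(I) = (2*I)*(1859 + I) = 2*I*(1859 + I))
1/(W(R(-27)) - 3532371) = 1/(2*(-27 - 1*(-27)³)*(1859 + (-27 - 1*(-27)³)) - 3532371) = 1/(2*(-27 - 1*(-19683))*(1859 + (-27 - 1*(-19683))) - 3532371) = 1/(2*(-27 + 19683)*(1859 + (-27 + 19683)) - 3532371) = 1/(2*19656*(1859 + 19656) - 3532371) = 1/(2*19656*21515 - 3532371) = 1/(845797680 - 3532371) = 1/842265309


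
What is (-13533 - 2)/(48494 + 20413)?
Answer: -13535/68907 ≈ -0.19642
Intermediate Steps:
(-13533 - 2)/(48494 + 20413) = -13535/68907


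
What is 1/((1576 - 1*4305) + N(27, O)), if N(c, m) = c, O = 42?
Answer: -1/2702 ≈ -0.00037010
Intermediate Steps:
1/((1576 - 1*4305) + N(27, O)) = 1/((1576 - 1*4305) + 27) = 1/((1576 - 4305) + 27) = 1/(-2729 + 27) = 1/(-2702) = -1/2702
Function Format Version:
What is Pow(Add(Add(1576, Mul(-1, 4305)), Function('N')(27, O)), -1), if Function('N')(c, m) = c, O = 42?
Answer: Rational(-1, 2702) ≈ -0.00037010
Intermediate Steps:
Pow(Add(Add(1576, Mul(-1, 4305)), Function('N')(27, O)), -1) = Pow(Add(Add(1576, Mul(-1, 4305)), 27), -1) = Pow(Add(Add(1576, -4305), 27), -1) = Pow(Add(-2729, 27), -1) = Pow(-2702, -1) = Rational(-1, 2702)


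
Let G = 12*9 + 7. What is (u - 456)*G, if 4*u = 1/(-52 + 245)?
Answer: -40483565/772 ≈ -52440.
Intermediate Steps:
u = 1/772 (u = 1/(4*(-52 + 245)) = (¼)/193 = (¼)*(1/193) = 1/772 ≈ 0.0012953)
G = 115 (G = 108 + 7 = 115)
(u - 456)*G = (1/772 - 456)*115 = -352031/772*115 = -40483565/772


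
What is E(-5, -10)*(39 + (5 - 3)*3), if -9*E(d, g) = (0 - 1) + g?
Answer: 55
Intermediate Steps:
E(d, g) = ⅑ - g/9 (E(d, g) = -((0 - 1) + g)/9 = -(-1 + g)/9 = ⅑ - g/9)
E(-5, -10)*(39 + (5 - 3)*3) = (⅑ - ⅑*(-10))*(39 + (5 - 3)*3) = (⅑ + 10/9)*(39 + 2*3) = 11*(39 + 6)/9 = (11/9)*45 = 55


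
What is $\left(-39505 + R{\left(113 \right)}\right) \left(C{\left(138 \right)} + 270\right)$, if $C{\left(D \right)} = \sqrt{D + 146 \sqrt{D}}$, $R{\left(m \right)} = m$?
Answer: $-10635840 - 39392 \sqrt{138 + 146 \sqrt{138}} \approx -1.2332 \cdot 10^{7}$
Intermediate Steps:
$\left(-39505 + R{\left(113 \right)}\right) \left(C{\left(138 \right)} + 270\right) = \left(-39505 + 113\right) \left(\sqrt{138 + 146 \sqrt{138}} + 270\right) = - 39392 \left(270 + \sqrt{138 + 146 \sqrt{138}}\right) = -10635840 - 39392 \sqrt{138 + 146 \sqrt{138}}$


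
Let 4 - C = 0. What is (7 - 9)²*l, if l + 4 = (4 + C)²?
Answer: 240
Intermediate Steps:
C = 4 (C = 4 - 1*0 = 4 + 0 = 4)
l = 60 (l = -4 + (4 + 4)² = -4 + 8² = -4 + 64 = 60)
(7 - 9)²*l = (7 - 9)²*60 = (-2)²*60 = 4*60 = 240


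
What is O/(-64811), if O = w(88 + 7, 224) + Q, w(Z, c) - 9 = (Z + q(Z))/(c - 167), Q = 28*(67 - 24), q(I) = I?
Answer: -3649/194433 ≈ -0.018767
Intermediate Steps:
Q = 1204 (Q = 28*43 = 1204)
w(Z, c) = 9 + 2*Z/(-167 + c) (w(Z, c) = 9 + (Z + Z)/(c - 167) = 9 + (2*Z)/(-167 + c) = 9 + 2*Z/(-167 + c))
O = 3649/3 (O = (-1503 + 2*(88 + 7) + 9*224)/(-167 + 224) + 1204 = (-1503 + 2*95 + 2016)/57 + 1204 = (-1503 + 190 + 2016)/57 + 1204 = (1/57)*703 + 1204 = 37/3 + 1204 = 3649/3 ≈ 1216.3)
O/(-64811) = (3649/3)/(-64811) = (3649/3)*(-1/64811) = -3649/194433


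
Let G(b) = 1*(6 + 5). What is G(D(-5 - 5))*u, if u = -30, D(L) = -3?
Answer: -330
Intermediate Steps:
G(b) = 11 (G(b) = 1*11 = 11)
G(D(-5 - 5))*u = 11*(-30) = -330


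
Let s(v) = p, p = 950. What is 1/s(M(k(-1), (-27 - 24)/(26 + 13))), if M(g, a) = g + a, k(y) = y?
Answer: 1/950 ≈ 0.0010526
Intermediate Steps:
M(g, a) = a + g
s(v) = 950
1/s(M(k(-1), (-27 - 24)/(26 + 13))) = 1/950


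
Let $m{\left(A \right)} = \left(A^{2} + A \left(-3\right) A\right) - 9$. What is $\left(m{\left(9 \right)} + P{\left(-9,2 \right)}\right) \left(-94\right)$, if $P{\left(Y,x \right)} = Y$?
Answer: $16920$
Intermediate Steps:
$m{\left(A \right)} = -9 - 2 A^{2}$ ($m{\left(A \right)} = \left(A^{2} + - 3 A A\right) - 9 = \left(A^{2} - 3 A^{2}\right) - 9 = - 2 A^{2} - 9 = -9 - 2 A^{2}$)
$\left(m{\left(9 \right)} + P{\left(-9,2 \right)}\right) \left(-94\right) = \left(\left(-9 - 2 \cdot 9^{2}\right) - 9\right) \left(-94\right) = \left(\left(-9 - 162\right) - 9\right) \left(-94\right) = \left(-171 - 9\right) \left(-94\right) = \left(-180\right) \left(-94\right) = 16920$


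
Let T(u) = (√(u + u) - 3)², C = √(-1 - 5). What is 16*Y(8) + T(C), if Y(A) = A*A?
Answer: 1024 + (3 - 2^(¾)*3^(¼)*√I)² ≈ 1023.6 - 4.4915*I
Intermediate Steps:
Y(A) = A²
C = I*√6 (C = √(-6) = I*√6 ≈ 2.4495*I)
T(u) = (-3 + √2*√u)² (T(u) = (√(2*u) - 3)² = (√2*√u - 3)² = (-3 + √2*√u)²)
16*Y(8) + T(C) = 16*8² + (-3 + √2*√(I*√6))² = 16*64 + (-3 + √2*(6^(¼)*√I))² = 1024 + (-3 + 2^(¾)*3^(¼)*√I)²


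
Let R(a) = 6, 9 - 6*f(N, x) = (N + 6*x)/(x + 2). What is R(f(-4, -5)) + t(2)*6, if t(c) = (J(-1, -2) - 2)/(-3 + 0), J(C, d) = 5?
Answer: 0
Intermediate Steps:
f(N, x) = 3/2 - (N + 6*x)/(6*(2 + x)) (f(N, x) = 3/2 - (N + 6*x)/(6*(x + 2)) = 3/2 - (N + 6*x)/(6*(2 + x)))
t(c) = -1 (t(c) = (5 - 2)/(-3 + 0) = 3/(-3) = 3*(-⅓) = -1)
R(f(-4, -5)) + t(2)*6 = 6 - 1*6 = 6 - 6 = 0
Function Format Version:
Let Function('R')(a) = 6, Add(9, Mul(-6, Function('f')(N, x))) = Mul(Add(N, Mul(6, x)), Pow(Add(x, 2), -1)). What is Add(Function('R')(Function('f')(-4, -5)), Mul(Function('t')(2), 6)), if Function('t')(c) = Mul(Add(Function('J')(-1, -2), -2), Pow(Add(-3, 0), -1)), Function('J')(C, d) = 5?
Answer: 0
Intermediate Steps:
Function('f')(N, x) = Add(Rational(3, 2), Mul(Rational(-1, 6), Pow(Add(2, x), -1), Add(N, Mul(6, x)))) (Function('f')(N, x) = Add(Rational(3, 2), Mul(Rational(-1, 6), Mul(Add(N, Mul(6, x)), Pow(Add(x, 2), -1)))) = Add(Rational(3, 2), Mul(Rational(-1, 6), Mul(Add(N, Mul(6, x)), Pow(Add(2, x), -1)))) = Add(Rational(3, 2), Mul(Rational(-1, 6), Mul(Pow(Add(2, x), -1), Add(N, Mul(6, x))))) = Add(Rational(3, 2), Mul(Rational(-1, 6), Pow(Add(2, x), -1), Add(N, Mul(6, x)))))
Function('t')(c) = -1 (Function('t')(c) = Mul(Add(5, -2), Pow(Add(-3, 0), -1)) = Mul(3, Pow(-3, -1)) = Mul(3, Rational(-1, 3)) = -1)
Add(Function('R')(Function('f')(-4, -5)), Mul(Function('t')(2), 6)) = Add(6, Mul(-1, 6)) = Add(6, -6) = 0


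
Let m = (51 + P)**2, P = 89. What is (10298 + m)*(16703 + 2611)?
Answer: 577449972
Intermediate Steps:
m = 19600 (m = (51 + 89)**2 = 140**2 = 19600)
(10298 + m)*(16703 + 2611) = (10298 + 19600)*(16703 + 2611) = 29898*19314 = 577449972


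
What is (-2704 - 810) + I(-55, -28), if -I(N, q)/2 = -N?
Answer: -3624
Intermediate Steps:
I(N, q) = 2*N (I(N, q) = -(-2)*N = 2*N)
(-2704 - 810) + I(-55, -28) = (-2704 - 810) + 2*(-55) = -3514 - 110 = -3624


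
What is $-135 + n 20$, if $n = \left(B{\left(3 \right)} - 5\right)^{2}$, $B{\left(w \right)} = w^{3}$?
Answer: $9545$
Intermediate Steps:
$n = 484$ ($n = \left(3^{3} - 5\right)^{2} = \left(27 - 5\right)^{2} = 22^{2} = 484$)
$-135 + n 20 = -135 + 484 \cdot 20 = -135 + 9680 = 9545$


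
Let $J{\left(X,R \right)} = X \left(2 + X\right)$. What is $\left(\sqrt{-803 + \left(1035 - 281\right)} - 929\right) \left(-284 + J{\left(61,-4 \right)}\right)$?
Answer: $-3306311 + 24913 i \approx -3.3063 \cdot 10^{6} + 24913.0 i$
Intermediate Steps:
$\left(\sqrt{-803 + \left(1035 - 281\right)} - 929\right) \left(-284 + J{\left(61,-4 \right)}\right) = \left(\sqrt{-803 + \left(1035 - 281\right)} - 929\right) \left(-284 + 61 \left(2 + 61\right)\right) = \left(\sqrt{-803 + 754} - 929\right) \left(-284 + 61 \cdot 63\right) = \left(\sqrt{-49} - 929\right) \left(-284 + 3843\right) = \left(7 i - 929\right) 3559 = \left(-929 + 7 i\right) 3559 = -3306311 + 24913 i$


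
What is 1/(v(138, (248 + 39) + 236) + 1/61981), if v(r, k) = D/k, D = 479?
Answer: 32416063/29689422 ≈ 1.0918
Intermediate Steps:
v(r, k) = 479/k
1/(v(138, (248 + 39) + 236) + 1/61981) = 1/(479/((248 + 39) + 236) + 1/61981) = 1/(479/(287 + 236) + 1/61981) = 1/(479/523 + 1/61981) = 1/(29689422/32416063) = 32416063/29689422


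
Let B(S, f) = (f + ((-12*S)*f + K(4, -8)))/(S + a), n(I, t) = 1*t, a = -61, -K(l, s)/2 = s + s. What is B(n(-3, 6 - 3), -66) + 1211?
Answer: 33948/29 ≈ 1170.6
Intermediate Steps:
K(l, s) = -4*s (K(l, s) = -2*(s + s) = -4*s)
n(I, t) = t
B(S, f) = (32 + f - 12*S*f)/(-61 + S) (B(S, f) = (f + ((-12*S)*f - 4*(-8)))/(S - 61) = (f + (-12*S*f + 32))/(-61 + S) = (f + (32 - 12*S*f))/(-61 + S) = (32 + f - 12*S*f)/(-61 + S))
B(n(-3, 6 - 3), -66) + 1211 = (32 - 66 - 12*(6 - 3)*(-66))/(-61 + (6 - 3)) + 1211 = (32 - 66 - 12*3*(-66))/(-61 + 3) + 1211 = (32 - 66 + 2376)/(-58) + 1211 = -1/58*2342 + 1211 = -1171/29 + 1211 = 33948/29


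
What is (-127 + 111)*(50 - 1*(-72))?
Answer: -1952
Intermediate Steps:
(-127 + 111)*(50 - 1*(-72)) = -16*(50 + 72) = -16*122 = -1952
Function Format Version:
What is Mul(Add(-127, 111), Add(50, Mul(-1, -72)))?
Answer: -1952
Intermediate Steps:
Mul(Add(-127, 111), Add(50, Mul(-1, -72))) = Mul(-16, Add(50, 72)) = Mul(-16, 122) = -1952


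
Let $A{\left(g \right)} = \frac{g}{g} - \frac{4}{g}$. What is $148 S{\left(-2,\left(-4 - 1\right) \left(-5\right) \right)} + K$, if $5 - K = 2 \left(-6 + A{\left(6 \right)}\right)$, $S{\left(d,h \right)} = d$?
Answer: $- \frac{839}{3} \approx -279.67$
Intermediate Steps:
$A{\left(g \right)} = 1 - \frac{4}{g}$
$K = \frac{49}{3}$ ($K = 5 - 2 \left(-6 + \frac{-4 + 6}{6}\right) = 5 - 2 \left(-6 + \frac{1}{6} \cdot 2\right) = 5 - 2 \left(-6 + \frac{1}{3}\right) = 5 - 2 \left(- \frac{17}{3}\right) = 5 - - \frac{34}{3} = 5 + \frac{34}{3} = \frac{49}{3} \approx 16.333$)
$148 S{\left(-2,\left(-4 - 1\right) \left(-5\right) \right)} + K = 148 \left(-2\right) + \frac{49}{3} = -296 + \frac{49}{3} = - \frac{839}{3}$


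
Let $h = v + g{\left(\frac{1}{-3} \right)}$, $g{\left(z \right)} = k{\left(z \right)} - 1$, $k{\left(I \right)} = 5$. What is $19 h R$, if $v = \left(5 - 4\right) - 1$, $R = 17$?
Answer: $1292$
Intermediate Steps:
$v = 0$ ($v = 1 - 1 = 0$)
$g{\left(z \right)} = 4$ ($g{\left(z \right)} = 5 - 1 = 4$)
$h = 4$ ($h = 0 + 4 = 4$)
$19 h R = 19 \cdot 4 \cdot 17 = 76 \cdot 17 = 1292$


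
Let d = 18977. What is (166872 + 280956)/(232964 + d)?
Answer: 447828/251941 ≈ 1.7775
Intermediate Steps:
(166872 + 280956)/(232964 + d) = (166872 + 280956)/(232964 + 18977) = 447828/251941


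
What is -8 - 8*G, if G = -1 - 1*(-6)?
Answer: -48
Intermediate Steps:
G = 5 (G = -1 + 6 = 5)
-8 - 8*G = -8 - 8*5 = -8 - 40 = -48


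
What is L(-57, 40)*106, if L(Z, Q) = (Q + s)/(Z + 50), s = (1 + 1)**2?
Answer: -4664/7 ≈ -666.29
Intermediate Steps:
s = 4 (s = 2**2 = 4)
L(Z, Q) = (4 + Q)/(50 + Z) (L(Z, Q) = (Q + 4)/(Z + 50) = (4 + Q)/(50 + Z))
L(-57, 40)*106 = ((4 + 40)/(50 - 57))*106 = (44/(-7))*106 = -1/7*44*106 = -44/7*106 = -4664/7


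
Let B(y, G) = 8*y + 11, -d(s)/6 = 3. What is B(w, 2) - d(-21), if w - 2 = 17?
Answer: 181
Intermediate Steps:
d(s) = -18 (d(s) = -6*3 = -18)
w = 19 (w = 2 + 17 = 19)
B(y, G) = 11 + 8*y
B(w, 2) - d(-21) = (11 + 8*19) - 1*(-18) = (11 + 152) + 18 = 163 + 18 = 181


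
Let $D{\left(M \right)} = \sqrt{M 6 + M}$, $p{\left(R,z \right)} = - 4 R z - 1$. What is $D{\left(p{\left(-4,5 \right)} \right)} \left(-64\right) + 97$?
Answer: $97 - 64 \sqrt{553} \approx -1408.0$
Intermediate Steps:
$p{\left(R,z \right)} = -1 - 4 R z$ ($p{\left(R,z \right)} = - 4 R z - 1 = -1 - 4 R z$)
$D{\left(M \right)} = \sqrt{7} \sqrt{M}$ ($D{\left(M \right)} = \sqrt{6 M + M} = \sqrt{7 M} = \sqrt{7} \sqrt{M}$)
$D{\left(p{\left(-4,5 \right)} \right)} \left(-64\right) + 97 = \sqrt{7} \sqrt{-1 - \left(-16\right) 5} \left(-64\right) + 97 = \sqrt{7} \sqrt{-1 + 80} \left(-64\right) + 97 = \sqrt{7} \sqrt{79} \left(-64\right) + 97 = \sqrt{553} \left(-64\right) + 97 = - 64 \sqrt{553} + 97 = 97 - 64 \sqrt{553}$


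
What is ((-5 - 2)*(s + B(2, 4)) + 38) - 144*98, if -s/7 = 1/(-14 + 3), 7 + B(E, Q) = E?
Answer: -154478/11 ≈ -14043.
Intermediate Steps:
B(E, Q) = -7 + E
s = 7/11 (s = -7/(-14 + 3) = -7/(-11) = -7*(-1/11) = 7/11 ≈ 0.63636)
((-5 - 2)*(s + B(2, 4)) + 38) - 144*98 = ((-5 - 2)*(7/11 + (-7 + 2)) + 38) - 144*98 = (-7*(7/11 - 5) + 38) - 14112 = (-7*(-48/11) + 38) - 14112 = (336/11 + 38) - 14112 = 754/11 - 14112 = -154478/11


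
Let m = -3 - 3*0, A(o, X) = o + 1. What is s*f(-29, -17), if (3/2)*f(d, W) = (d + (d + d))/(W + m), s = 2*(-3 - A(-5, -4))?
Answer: 29/5 ≈ 5.8000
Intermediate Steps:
A(o, X) = 1 + o
m = -3 (m = -3 + 0 = -3)
s = 2 (s = 2*(-3 - (1 - 5)) = 2*(-3 - 1*(-4)) = 2*(-3 + 4) = 2*1 = 2)
f(d, W) = 2*d/(-3 + W) (f(d, W) = 2*((d + (d + d))/(W - 3))/3 = 2*((d + 2*d)/(-3 + W))/3 = 2*((3*d)/(-3 + W))/3 = 2*(3*d/(-3 + W))/3 = 2*d/(-3 + W))
s*f(-29, -17) = 2*(2*(-29)/(-3 - 17)) = 2*(2*(-29)/(-20)) = 2*(2*(-29)*(-1/20)) = 2*(29/10) = 29/5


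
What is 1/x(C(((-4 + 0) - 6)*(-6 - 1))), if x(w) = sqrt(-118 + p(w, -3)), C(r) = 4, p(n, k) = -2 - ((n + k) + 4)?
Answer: -I*sqrt(5)/25 ≈ -0.089443*I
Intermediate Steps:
p(n, k) = -6 - k - n (p(n, k) = -2 - ((k + n) + 4) = -2 - (4 + k + n) = -2 + (-4 - k - n) = -6 - k - n)
x(w) = sqrt(-121 - w) (x(w) = sqrt(-118 + (-6 - 1*(-3) - w)) = sqrt(-118 + (-6 + 3 - w)) = sqrt(-118 + (-3 - w)) = sqrt(-121 - w))
1/x(C(((-4 + 0) - 6)*(-6 - 1))) = 1/(sqrt(-121 - 1*4)) = 1/(sqrt(-121 - 4)) = 1/(sqrt(-125)) = 1/(5*I*sqrt(5)) = -I*sqrt(5)/25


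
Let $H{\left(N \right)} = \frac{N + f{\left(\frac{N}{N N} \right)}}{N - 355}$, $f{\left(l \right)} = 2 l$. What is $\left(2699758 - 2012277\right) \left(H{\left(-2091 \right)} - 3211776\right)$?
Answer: $- \frac{11293181771207780893}{5114586} \approx -2.208 \cdot 10^{12}$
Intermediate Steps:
$H{\left(N \right)} = \frac{N + \frac{2}{N}}{-355 + N}$ ($H{\left(N \right)} = \frac{N + 2 \frac{N}{N N}}{N - 355} = \frac{N + 2 \frac{N}{N^{2}}}{-355 + N} = \frac{N + \frac{2}{N}}{-355 + N}$)
$\left(2699758 - 2012277\right) \left(H{\left(-2091 \right)} - 3211776\right) = \left(2699758 - 2012277\right) \left(\frac{2 + \left(-2091\right)^{2}}{\left(-2091\right) \left(-355 - 2091\right)} - 3211776\right) = 687481 \left(- \frac{2 + 4372281}{2091 \left(-2446\right)} - 3211776\right) = 687481 \left(\left(- \frac{1}{2091}\right) \left(- \frac{1}{2446}\right) 4372283 - 3211776\right) = 687481 \left(\frac{4372283}{5114586} - 3211776\right) = 687481 \left(- \frac{16426900192453}{5114586}\right) = - \frac{11293181771207780893}{5114586}$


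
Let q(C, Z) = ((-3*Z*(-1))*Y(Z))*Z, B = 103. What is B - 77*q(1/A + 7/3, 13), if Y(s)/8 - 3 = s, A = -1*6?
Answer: -4996889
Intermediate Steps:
A = -6
Y(s) = 24 + 8*s
q(C, Z) = 3*Z**2*(24 + 8*Z) (q(C, Z) = ((-3*Z*(-1))*(24 + 8*Z))*Z = ((3*Z)*(24 + 8*Z))*Z = (3*Z*(24 + 8*Z))*Z = 3*Z**2*(24 + 8*Z))
B - 77*q(1/A + 7/3, 13) = 103 - 1848*13**2*(3 + 13) = 103 - 1848*169*16 = 103 - 77*64896 = 103 - 4996992 = -4996889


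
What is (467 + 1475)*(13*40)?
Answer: 1009840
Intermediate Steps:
(467 + 1475)*(13*40) = 1942*520 = 1009840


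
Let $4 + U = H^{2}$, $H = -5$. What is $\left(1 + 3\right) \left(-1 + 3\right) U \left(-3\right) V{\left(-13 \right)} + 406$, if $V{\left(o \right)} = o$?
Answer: $6958$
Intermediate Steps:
$U = 21$ ($U = -4 + \left(-5\right)^{2} = -4 + 25 = 21$)
$\left(1 + 3\right) \left(-1 + 3\right) U \left(-3\right) V{\left(-13 \right)} + 406 = \left(1 + 3\right) \left(-1 + 3\right) 21 \left(-3\right) \left(-13\right) + 406 = 4 \cdot 2 \cdot 21 \left(-3\right) \left(-13\right) + 406 = 8 \cdot 21 \left(-3\right) \left(-13\right) + 406 = 168 \left(-3\right) \left(-13\right) + 406 = \left(-504\right) \left(-13\right) + 406 = 6552 + 406 = 6958$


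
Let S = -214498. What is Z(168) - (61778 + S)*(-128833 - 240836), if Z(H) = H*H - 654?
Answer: -56455822110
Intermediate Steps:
Z(H) = -654 + H² (Z(H) = H² - 654 = -654 + H²)
Z(168) - (61778 + S)*(-128833 - 240836) = (-654 + 168²) - (61778 - 214498)*(-128833 - 240836) = (-654 + 28224) - (-152720)*(-369669) = 27570 - 1*56455849680 = 27570 - 56455849680 = -56455822110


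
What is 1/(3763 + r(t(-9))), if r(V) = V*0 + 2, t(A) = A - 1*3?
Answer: 1/3765 ≈ 0.00026560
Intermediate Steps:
t(A) = -3 + A (t(A) = A - 3 = -3 + A)
r(V) = 2 (r(V) = 0 + 2 = 2)
1/(3763 + r(t(-9))) = 1/(3763 + 2) = 1/3765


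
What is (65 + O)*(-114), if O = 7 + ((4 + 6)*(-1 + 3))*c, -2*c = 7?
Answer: -228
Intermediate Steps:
c = -7/2 (c = -½*7 = -7/2 ≈ -3.5000)
O = -63 (O = 7 + ((4 + 6)*(-1 + 3))*(-7/2) = 7 + (10*2)*(-7/2) = 7 + 20*(-7/2) = 7 - 70 = -63)
(65 + O)*(-114) = (65 - 63)*(-114) = 2*(-114) = -228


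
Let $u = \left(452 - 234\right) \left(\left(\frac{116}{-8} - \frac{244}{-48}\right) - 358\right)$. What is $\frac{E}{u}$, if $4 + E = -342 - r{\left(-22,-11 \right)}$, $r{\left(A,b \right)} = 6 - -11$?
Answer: $\frac{2178}{480581} \approx 0.004532$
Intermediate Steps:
$r{\left(A,b \right)} = 17$ ($r{\left(A,b \right)} = 6 + 11 = 17$)
$u = - \frac{480581}{6}$ ($u = 218 \left(\left(116 \left(- \frac{1}{8}\right) - - \frac{61}{12}\right) - 358\right) = 218 \left(\left(- \frac{29}{2} + \frac{61}{12}\right) - 358\right) = 218 \left(- \frac{113}{12} - 358\right) = 218 \left(- \frac{4409}{12}\right) = - \frac{480581}{6} \approx -80097.0$)
$E = -363$ ($E = -4 - 359 = -363$)
$\frac{E}{u} = - \frac{363}{- \frac{480581}{6}} = \left(-363\right) \left(- \frac{6}{480581}\right) = \frac{2178}{480581}$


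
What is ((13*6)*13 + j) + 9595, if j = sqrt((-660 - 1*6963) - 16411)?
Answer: 10609 + I*sqrt(24034) ≈ 10609.0 + 155.03*I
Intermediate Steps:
j = I*sqrt(24034) (j = sqrt((-660 - 6963) - 16411) = sqrt(-7623 - 16411) = sqrt(-24034) = I*sqrt(24034) ≈ 155.03*I)
((13*6)*13 + j) + 9595 = ((13*6)*13 + I*sqrt(24034)) + 9595 = (78*13 + I*sqrt(24034)) + 9595 = (1014 + I*sqrt(24034)) + 9595 = 10609 + I*sqrt(24034)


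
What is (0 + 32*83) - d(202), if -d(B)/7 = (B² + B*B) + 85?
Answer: 574507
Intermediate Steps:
d(B) = -595 - 14*B² (d(B) = -7*((B² + B*B) + 85) = -7*((B² + B²) + 85) = -7*(2*B² + 85) = -7*(85 + 2*B²) = -595 - 14*B²)
(0 + 32*83) - d(202) = (0 + 32*83) - (-595 - 14*202²) = (0 + 2656) - (-595 - 14*40804) = 2656 - (-595 - 571256) = 2656 - 1*(-571851) = 2656 + 571851 = 574507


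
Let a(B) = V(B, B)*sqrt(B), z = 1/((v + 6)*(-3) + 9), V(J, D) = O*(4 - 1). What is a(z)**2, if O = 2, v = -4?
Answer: 12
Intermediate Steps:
V(J, D) = 6 (V(J, D) = 2*(4 - 1) = 2*3 = 6)
z = 1/3 (z = 1/((-4 + 6)*(-3) + 9) = 1/(2*(-3) + 9) = 1/(-6 + 9) = 1/3 ≈ 0.33333)
a(B) = 6*sqrt(B)
a(z)**2 = (6*sqrt(1/3))**2 = (6*(sqrt(3)/3))**2 = (2*sqrt(3))**2 = 12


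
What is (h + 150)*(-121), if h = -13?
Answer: -16577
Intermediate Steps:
(h + 150)*(-121) = (-13 + 150)*(-121) = 137*(-121) = -16577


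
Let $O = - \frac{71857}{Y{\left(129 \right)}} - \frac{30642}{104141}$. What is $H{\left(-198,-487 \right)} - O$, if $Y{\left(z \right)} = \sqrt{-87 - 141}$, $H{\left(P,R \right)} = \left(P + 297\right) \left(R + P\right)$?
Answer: $- \frac{7062291273}{104141} - \frac{71857 i \sqrt{57}}{114} \approx -67815.0 - 4758.8 i$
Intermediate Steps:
$H{\left(P,R \right)} = \left(297 + P\right) \left(P + R\right)$
$Y{\left(z \right)} = 2 i \sqrt{57}$ ($Y{\left(z \right)} = \sqrt{-228} = 2 i \sqrt{57}$)
$O = - \frac{30642}{104141} + \frac{71857 i \sqrt{57}}{114}$ ($O = - \frac{71857}{2 i \sqrt{57}} - \frac{30642}{104141} = - 71857 \left(- \frac{i \sqrt{57}}{114}\right) - \frac{30642}{104141} = \frac{71857 i \sqrt{57}}{114} - \frac{30642}{104141} = - \frac{30642}{104141} + \frac{71857 i \sqrt{57}}{114} \approx -0.29424 + 4758.8 i$)
$H{\left(-198,-487 \right)} - O = \left(\left(-198\right)^{2} + 297 \left(-198\right) + 297 \left(-487\right) - -96426\right) - \left(- \frac{30642}{104141} + \frac{71857 i \sqrt{57}}{114}\right) = \left(39204 - 58806 - 144639 + 96426\right) + \left(\frac{30642}{104141} - \frac{71857 i \sqrt{57}}{114}\right) = -67815 + \left(\frac{30642}{104141} - \frac{71857 i \sqrt{57}}{114}\right) = - \frac{7062291273}{104141} - \frac{71857 i \sqrt{57}}{114}$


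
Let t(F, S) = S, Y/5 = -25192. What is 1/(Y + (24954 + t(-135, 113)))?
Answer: -1/100893 ≈ -9.9115e-6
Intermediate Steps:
Y = -125960 (Y = 5*(-25192) = -125960)
1/(Y + (24954 + t(-135, 113))) = 1/(-125960 + (24954 + 113)) = 1/(-125960 + 25067) = 1/(-100893) = -1/100893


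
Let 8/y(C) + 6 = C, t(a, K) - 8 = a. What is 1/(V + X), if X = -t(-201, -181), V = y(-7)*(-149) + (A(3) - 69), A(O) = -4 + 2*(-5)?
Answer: 13/2622 ≈ 0.0049580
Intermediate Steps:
t(a, K) = 8 + a
y(C) = 8/(-6 + C)
A(O) = -14 (A(O) = -4 - 10 = -14)
V = 113/13 (V = (8/(-6 - 7))*(-149) + (-14 - 69) = (8/(-13))*(-149) - 83 = (8*(-1/13))*(-149) - 83 = -8/13*(-149) - 83 = 1192/13 - 83 = 113/13 ≈ 8.6923)
X = 193 (X = -(8 - 201) = -1*(-193) = 193)
1/(V + X) = 1/(113/13 + 193) = 1/(2622/13) = 13/2622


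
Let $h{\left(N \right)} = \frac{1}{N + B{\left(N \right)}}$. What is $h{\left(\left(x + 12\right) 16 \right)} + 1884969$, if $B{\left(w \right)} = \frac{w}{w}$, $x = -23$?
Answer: $\frac{329869574}{175} \approx 1.885 \cdot 10^{6}$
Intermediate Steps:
$B{\left(w \right)} = 1$
$h{\left(N \right)} = \frac{1}{1 + N}$ ($h{\left(N \right)} = \frac{1}{N + 1} = \frac{1}{1 + N}$)
$h{\left(\left(x + 12\right) 16 \right)} + 1884969 = \frac{1}{1 + \left(-23 + 12\right) 16} + 1884969 = \frac{1}{1 - 176} + 1884969 = \frac{1}{-175} + 1884969 = - \frac{1}{175} + 1884969 = \frac{329869574}{175}$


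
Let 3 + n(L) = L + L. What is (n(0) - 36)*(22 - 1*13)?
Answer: -351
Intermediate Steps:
n(L) = -3 + 2*L (n(L) = -3 + (L + L) = -3 + 2*L)
(n(0) - 36)*(22 - 1*13) = ((-3 + 2*0) - 36)*(22 - 1*13) = ((-3 + 0) - 36)*(22 - 13) = (-3 - 36)*9 = -39*9 = -351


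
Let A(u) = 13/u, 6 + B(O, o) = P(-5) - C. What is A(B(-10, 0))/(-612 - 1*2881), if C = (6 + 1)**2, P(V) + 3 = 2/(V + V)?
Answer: 65/1016463 ≈ 6.3947e-5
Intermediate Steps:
P(V) = -3 + 1/V (P(V) = -3 + 2/(V + V) = -3 + 2/((2*V)) = -3 + 2*(1/(2*V)) = -3 + 1/V)
C = 49 (C = 7**2 = 49)
B(O, o) = -291/5 (B(O, o) = -6 + ((-3 + 1/(-5)) - 1*49) = -6 + ((-3 - 1/5) - 49) = -6 + (-16/5 - 49) = -6 - 261/5 = -291/5)
A(B(-10, 0))/(-612 - 1*2881) = (13/(-291/5))/(-612 - 1*2881) = (13*(-5/291))/(-612 - 2881) = -65/291/(-3493) = -65/291*(-1/3493) = 65/1016463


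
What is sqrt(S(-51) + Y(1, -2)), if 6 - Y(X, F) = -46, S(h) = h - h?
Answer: 2*sqrt(13) ≈ 7.2111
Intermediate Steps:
S(h) = 0
Y(X, F) = 52 (Y(X, F) = 6 - 1*(-46) = 6 + 46 = 52)
sqrt(S(-51) + Y(1, -2)) = sqrt(0 + 52) = sqrt(52) = 2*sqrt(13)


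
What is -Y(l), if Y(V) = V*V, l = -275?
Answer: -75625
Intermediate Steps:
Y(V) = V**2
-Y(l) = -1*(-275)**2 = -1*75625 = -75625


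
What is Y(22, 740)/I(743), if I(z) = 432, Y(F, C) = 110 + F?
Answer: 11/36 ≈ 0.30556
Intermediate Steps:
Y(22, 740)/I(743) = (110 + 22)/432 = 132*(1/432) = 11/36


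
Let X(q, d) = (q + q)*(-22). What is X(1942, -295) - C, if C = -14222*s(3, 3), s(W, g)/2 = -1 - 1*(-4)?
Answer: -116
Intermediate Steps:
s(W, g) = 6 (s(W, g) = 2*(-1 - 1*(-4)) = 2*(-1 + 4) = 2*3 = 6)
C = -85332 (C = -14222*6 = -85332)
X(q, d) = -44*q (X(q, d) = (2*q)*(-22) = -44*q)
X(1942, -295) - C = -44*1942 - 1*(-85332) = -85448 + 85332 = -116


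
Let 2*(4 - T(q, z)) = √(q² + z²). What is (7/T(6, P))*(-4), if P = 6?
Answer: 56 + 42*√2 ≈ 115.40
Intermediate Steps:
T(q, z) = 4 - √(q² + z²)/2
(7/T(6, P))*(-4) = (7/(4 - √(6² + 6²)/2))*(-4) = (7/(4 - √(36 + 36)/2))*(-4) = (7/(4 - 3*√2))*(-4) = -28/(4 - 3*√2)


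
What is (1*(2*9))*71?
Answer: 1278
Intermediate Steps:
(1*(2*9))*71 = (1*18)*71 = 18*71 = 1278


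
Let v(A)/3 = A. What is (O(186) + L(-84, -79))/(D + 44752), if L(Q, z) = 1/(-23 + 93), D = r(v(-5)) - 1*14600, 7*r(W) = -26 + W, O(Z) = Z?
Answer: 13021/2110230 ≈ 0.0061704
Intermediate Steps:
v(A) = 3*A
r(W) = -26/7 + W/7 (r(W) = (-26 + W)/7 = -26/7 + W/7)
D = -102241/7 (D = (-26/7 + (3*(-5))/7) - 1*14600 = (-26/7 + (⅐)*(-15)) - 14600 = (-26/7 - 15/7) - 14600 = -41/7 - 14600 = -102241/7 ≈ -14606.)
L(Q, z) = 1/70
(O(186) + L(-84, -79))/(D + 44752) = (186 + 1/70)/(-102241/7 + 44752) = 13021/(70*(211023/7)) = (13021/70)*(7/211023) = 13021/2110230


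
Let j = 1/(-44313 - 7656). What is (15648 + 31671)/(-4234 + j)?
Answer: -2459121111/220036747 ≈ -11.176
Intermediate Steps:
j = -1/51969 (j = 1/(-51969) = -1/51969 ≈ -1.9242e-5)
(15648 + 31671)/(-4234 + j) = (15648 + 31671)/(-4234 - 1/51969) = 47319/(-220036747/51969) = 47319*(-51969/220036747) = -2459121111/220036747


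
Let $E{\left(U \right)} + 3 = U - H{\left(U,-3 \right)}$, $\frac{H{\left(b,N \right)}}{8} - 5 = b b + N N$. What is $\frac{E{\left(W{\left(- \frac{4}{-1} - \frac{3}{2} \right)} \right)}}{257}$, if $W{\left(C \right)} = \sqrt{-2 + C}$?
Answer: $- \frac{119}{257} + \frac{\sqrt{2}}{514} \approx -0.46028$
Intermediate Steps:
$H{\left(b,N \right)} = 40 + 8 N^{2} + 8 b^{2}$ ($H{\left(b,N \right)} = 40 + 8 \left(b b + N N\right) = 40 + 8 \left(b^{2} + N^{2}\right) = 40 + 8 \left(N^{2} + b^{2}\right) = 40 + \left(8 N^{2} + 8 b^{2}\right) = 40 + 8 N^{2} + 8 b^{2}$)
$E{\left(U \right)} = -115 + U - 8 U^{2}$ ($E{\left(U \right)} = -3 - \left(40 + 72 - U + 8 U^{2}\right) = -3 - \left(112 - U + 8 U^{2}\right) = -115 + U - 8 U^{2}$)
$\frac{E{\left(W{\left(- \frac{4}{-1} - \frac{3}{2} \right)} \right)}}{257} = \frac{-115 + \sqrt{-2 - \left(-4 + \frac{3}{2}\right)} - 8 \left(\sqrt{-2 - \left(-4 + \frac{3}{2}\right)}\right)^{2}}{257} = \left(-115 + \sqrt{-2 - - \frac{5}{2}} - 8 \left(\sqrt{-2 - - \frac{5}{2}}\right)^{2}\right) \frac{1}{257} = \left(-115 + \sqrt{-2 + \left(4 - \frac{3}{2}\right)} - 8 \left(\sqrt{-2 + \left(4 - \frac{3}{2}\right)}\right)^{2}\right) \frac{1}{257} = \left(-115 + \sqrt{-2 + \frac{5}{2}} - 8 \left(\sqrt{-2 + \frac{5}{2}}\right)^{2}\right) \frac{1}{257} = \left(-115 + \sqrt{\frac{1}{2}} - 8 \left(\sqrt{\frac{1}{2}}\right)^{2}\right) \frac{1}{257} = \left(-115 + \frac{\sqrt{2}}{2} - 8 \left(\frac{\sqrt{2}}{2}\right)^{2}\right) \frac{1}{257} = \left(-115 + \frac{\sqrt{2}}{2} - 4\right) \frac{1}{257} = \left(-119 + \frac{\sqrt{2}}{2}\right) \frac{1}{257} = - \frac{119}{257} + \frac{\sqrt{2}}{514}$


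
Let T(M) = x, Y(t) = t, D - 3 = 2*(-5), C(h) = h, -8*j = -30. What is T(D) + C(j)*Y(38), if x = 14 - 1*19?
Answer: 275/2 ≈ 137.50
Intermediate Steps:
j = 15/4 (j = -1/8*(-30) = 15/4 ≈ 3.7500)
D = -7 (D = 3 + 2*(-5) = 3 - 10 = -7)
x = -5 (x = 14 - 19 = -5)
T(M) = -5
T(D) + C(j)*Y(38) = -5 + (15/4)*38 = -5 + 285/2 = 275/2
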